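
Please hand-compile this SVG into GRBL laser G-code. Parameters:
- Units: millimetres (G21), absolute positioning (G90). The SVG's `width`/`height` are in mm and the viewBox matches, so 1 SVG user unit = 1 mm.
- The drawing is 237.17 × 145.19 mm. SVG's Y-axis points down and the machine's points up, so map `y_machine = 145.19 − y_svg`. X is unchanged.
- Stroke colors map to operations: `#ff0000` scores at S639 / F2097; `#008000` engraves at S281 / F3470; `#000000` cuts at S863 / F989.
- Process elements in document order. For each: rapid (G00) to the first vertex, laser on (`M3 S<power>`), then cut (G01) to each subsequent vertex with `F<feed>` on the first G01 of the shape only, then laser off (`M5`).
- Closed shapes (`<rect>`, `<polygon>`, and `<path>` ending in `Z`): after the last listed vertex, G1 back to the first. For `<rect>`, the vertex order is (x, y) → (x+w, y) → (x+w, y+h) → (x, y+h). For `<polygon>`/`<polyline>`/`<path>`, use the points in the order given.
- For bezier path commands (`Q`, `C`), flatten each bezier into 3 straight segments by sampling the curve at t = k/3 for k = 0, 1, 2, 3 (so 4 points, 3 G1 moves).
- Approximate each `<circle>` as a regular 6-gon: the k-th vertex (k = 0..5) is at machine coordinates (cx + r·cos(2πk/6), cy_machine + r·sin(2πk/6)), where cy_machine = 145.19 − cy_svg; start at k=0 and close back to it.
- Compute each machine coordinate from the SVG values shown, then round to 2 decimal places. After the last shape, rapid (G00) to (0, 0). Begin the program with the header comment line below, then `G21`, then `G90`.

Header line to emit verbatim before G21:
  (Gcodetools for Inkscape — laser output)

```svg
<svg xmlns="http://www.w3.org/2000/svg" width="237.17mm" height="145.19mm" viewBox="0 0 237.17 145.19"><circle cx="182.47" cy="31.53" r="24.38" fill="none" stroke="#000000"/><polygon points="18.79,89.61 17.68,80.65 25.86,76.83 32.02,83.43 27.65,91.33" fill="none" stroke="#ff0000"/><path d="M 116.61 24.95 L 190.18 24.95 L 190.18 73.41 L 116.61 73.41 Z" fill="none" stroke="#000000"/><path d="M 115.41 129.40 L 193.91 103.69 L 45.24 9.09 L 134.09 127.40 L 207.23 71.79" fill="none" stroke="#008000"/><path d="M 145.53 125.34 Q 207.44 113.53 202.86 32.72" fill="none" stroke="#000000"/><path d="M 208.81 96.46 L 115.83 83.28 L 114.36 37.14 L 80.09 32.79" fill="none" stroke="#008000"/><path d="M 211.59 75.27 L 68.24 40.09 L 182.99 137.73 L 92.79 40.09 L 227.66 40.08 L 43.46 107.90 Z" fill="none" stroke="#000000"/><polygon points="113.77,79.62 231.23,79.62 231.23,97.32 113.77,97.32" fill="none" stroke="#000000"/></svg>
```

Since the viewBox matches the mm dimensions, user units are millimetres directly. The only transform is the Y-flip y_m = 145.19 − y_svg.

Shape 1 is a circle drawn with `<circle>`. Its stroke #000000 means cut at S863, F989. After flipping Y the toolpath is (206.85,113.66) → (194.66,134.77) → (170.28,134.77) → (158.09,113.66) → (170.28,92.55) → (194.66,92.55) → (206.85,113.66), returning to the start.

Shape 2 is a regular polygon drawn with `<polygon>`. Its stroke #ff0000 means score at S639, F2097. After flipping Y the toolpath is (18.79,55.58) → (17.68,64.54) → (25.86,68.36) → (32.02,61.76) → (27.65,53.86) → (18.79,55.58), returning to the start.

Shape 3 is a rectangle drawn with `<path>`. Its stroke #000000 means cut at S863, F989. After flipping Y the toolpath is (116.61,120.24) → (190.18,120.24) → (190.18,71.78) → (116.61,71.78) → (116.61,120.24), returning to the start.

Shape 4 is a open polyline drawn with `<path>`. Its stroke #008000 means engrave at S281, F3470. After flipping Y the toolpath is (115.41,15.79) → (193.91,41.50) → (45.24,136.10) → (134.09,17.79) → (207.23,73.40).

Shape 5 is a quadratic bezier drawn with `<path>`. Its stroke #000000 means cut at S863, F989. After flipping Y the toolpath is (145.53,19.85) → (179.42,35.39) → (198.53,66.26) → (202.86,112.47).

Shape 6 is a open polyline drawn with `<path>`. Its stroke #008000 means engrave at S281, F3470. After flipping Y the toolpath is (208.81,48.73) → (115.83,61.91) → (114.36,108.05) → (80.09,112.40).

Shape 7 is a closed polygon drawn with `<path>`. Its stroke #000000 means cut at S863, F989. After flipping Y the toolpath is (211.59,69.92) → (68.24,105.10) → (182.99,7.46) → (92.79,105.10) → (227.66,105.11) → (43.46,37.29) → (211.59,69.92), returning to the start.

Shape 8 is a rectangle drawn with `<polygon>`. Its stroke #000000 means cut at S863, F989. After flipping Y the toolpath is (113.77,65.57) → (231.23,65.57) → (231.23,47.87) → (113.77,47.87) → (113.77,65.57), returning to the start.

(Gcodetools for Inkscape — laser output)
G21
G90
G00 X206.85 Y113.66
M3 S863
G01 X194.66 Y134.77 F989
G01 X170.28 Y134.77
G01 X158.09 Y113.66
G01 X170.28 Y92.55
G01 X194.66 Y92.55
G01 X206.85 Y113.66
M5
G00 X18.79 Y55.58
M3 S639
G01 X17.68 Y64.54 F2097
G01 X25.86 Y68.36
G01 X32.02 Y61.76
G01 X27.65 Y53.86
G01 X18.79 Y55.58
M5
G00 X116.61 Y120.24
M3 S863
G01 X190.18 Y120.24 F989
G01 X190.18 Y71.78
G01 X116.61 Y71.78
G01 X116.61 Y120.24
M5
G00 X115.41 Y15.79
M3 S281
G01 X193.91 Y41.50 F3470
G01 X45.24 Y136.10
G01 X134.09 Y17.79
G01 X207.23 Y73.40
M5
G00 X145.53 Y19.85
M3 S863
G01 X179.42 Y35.39 F989
G01 X198.53 Y66.26
G01 X202.86 Y112.47
M5
G00 X208.81 Y48.73
M3 S281
G01 X115.83 Y61.91 F3470
G01 X114.36 Y108.05
G01 X80.09 Y112.40
M5
G00 X211.59 Y69.92
M3 S863
G01 X68.24 Y105.10 F989
G01 X182.99 Y7.46
G01 X92.79 Y105.10
G01 X227.66 Y105.11
G01 X43.46 Y37.29
G01 X211.59 Y69.92
M5
G00 X113.77 Y65.57
M3 S863
G01 X231.23 Y65.57 F989
G01 X231.23 Y47.87
G01 X113.77 Y47.87
G01 X113.77 Y65.57
M5
G00 X0.00 Y0.00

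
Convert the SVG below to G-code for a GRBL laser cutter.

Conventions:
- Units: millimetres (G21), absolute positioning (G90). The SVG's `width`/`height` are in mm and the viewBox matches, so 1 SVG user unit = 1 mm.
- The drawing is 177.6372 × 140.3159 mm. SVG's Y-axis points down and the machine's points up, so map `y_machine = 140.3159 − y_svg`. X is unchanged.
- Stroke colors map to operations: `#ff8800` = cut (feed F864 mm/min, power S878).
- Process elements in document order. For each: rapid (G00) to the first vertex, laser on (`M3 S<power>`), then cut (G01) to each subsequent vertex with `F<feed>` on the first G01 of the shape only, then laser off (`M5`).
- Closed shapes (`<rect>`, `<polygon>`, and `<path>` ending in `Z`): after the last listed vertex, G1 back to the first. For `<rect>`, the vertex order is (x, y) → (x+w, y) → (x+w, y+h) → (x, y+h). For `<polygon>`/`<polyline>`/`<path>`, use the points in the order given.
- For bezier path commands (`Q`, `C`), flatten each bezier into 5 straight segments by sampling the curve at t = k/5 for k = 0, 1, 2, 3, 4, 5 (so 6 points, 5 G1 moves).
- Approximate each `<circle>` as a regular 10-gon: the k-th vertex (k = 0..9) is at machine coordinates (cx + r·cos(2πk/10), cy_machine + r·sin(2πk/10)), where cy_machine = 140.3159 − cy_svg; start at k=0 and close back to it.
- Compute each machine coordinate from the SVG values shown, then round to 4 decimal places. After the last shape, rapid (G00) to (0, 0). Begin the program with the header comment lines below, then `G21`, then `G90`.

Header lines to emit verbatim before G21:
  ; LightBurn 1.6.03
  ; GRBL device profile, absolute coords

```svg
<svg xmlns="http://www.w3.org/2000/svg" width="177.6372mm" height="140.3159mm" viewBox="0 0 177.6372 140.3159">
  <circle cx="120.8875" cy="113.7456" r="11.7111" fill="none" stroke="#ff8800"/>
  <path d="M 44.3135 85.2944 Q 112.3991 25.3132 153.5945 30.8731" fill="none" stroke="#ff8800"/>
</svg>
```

Since the viewBox matches the mm dimensions, user units are millimetres directly. The only transform is the Y-flip y_m = 140.3159 − y_svg.

Shape 1 is a circle drawn with `<circle>`. Its stroke #ff8800 means cut at S878, F864. After flipping Y the toolpath is (132.5986,26.5703) → (130.3620,33.4539) → (124.5064,37.7082) → (117.2686,37.7082) → (111.4130,33.4539) → (109.1764,26.5703) → (111.4130,19.6867) → (117.2686,15.4324) → (124.5064,15.4324) → (130.3620,19.6867) → (132.5986,26.5703), returning to the start.

Shape 2 is a quadratic bezier drawn with `<path>`. Its stroke #ff8800 means cut at S878, F864. After flipping Y the toolpath is (44.3135,55.0215) → (70.4721,76.3923) → (94.4795,92.5199) → (116.3357,103.4041) → (136.0407,109.0451) → (153.5945,109.4428).

; LightBurn 1.6.03
; GRBL device profile, absolute coords
G21
G90
G00 X132.5986 Y26.5703
M3 S878
G01 X130.3620 Y33.4539 F864
G01 X124.5064 Y37.7082
G01 X117.2686 Y37.7082
G01 X111.4130 Y33.4539
G01 X109.1764 Y26.5703
G01 X111.4130 Y19.6867
G01 X117.2686 Y15.4324
G01 X124.5064 Y15.4324
G01 X130.3620 Y19.6867
G01 X132.5986 Y26.5703
M5
G00 X44.3135 Y55.0215
M3 S878
G01 X70.4721 Y76.3923 F864
G01 X94.4795 Y92.5199
G01 X116.3357 Y103.4041
G01 X136.0407 Y109.0451
G01 X153.5945 Y109.4428
M5
G00 X0.0000 Y0.0000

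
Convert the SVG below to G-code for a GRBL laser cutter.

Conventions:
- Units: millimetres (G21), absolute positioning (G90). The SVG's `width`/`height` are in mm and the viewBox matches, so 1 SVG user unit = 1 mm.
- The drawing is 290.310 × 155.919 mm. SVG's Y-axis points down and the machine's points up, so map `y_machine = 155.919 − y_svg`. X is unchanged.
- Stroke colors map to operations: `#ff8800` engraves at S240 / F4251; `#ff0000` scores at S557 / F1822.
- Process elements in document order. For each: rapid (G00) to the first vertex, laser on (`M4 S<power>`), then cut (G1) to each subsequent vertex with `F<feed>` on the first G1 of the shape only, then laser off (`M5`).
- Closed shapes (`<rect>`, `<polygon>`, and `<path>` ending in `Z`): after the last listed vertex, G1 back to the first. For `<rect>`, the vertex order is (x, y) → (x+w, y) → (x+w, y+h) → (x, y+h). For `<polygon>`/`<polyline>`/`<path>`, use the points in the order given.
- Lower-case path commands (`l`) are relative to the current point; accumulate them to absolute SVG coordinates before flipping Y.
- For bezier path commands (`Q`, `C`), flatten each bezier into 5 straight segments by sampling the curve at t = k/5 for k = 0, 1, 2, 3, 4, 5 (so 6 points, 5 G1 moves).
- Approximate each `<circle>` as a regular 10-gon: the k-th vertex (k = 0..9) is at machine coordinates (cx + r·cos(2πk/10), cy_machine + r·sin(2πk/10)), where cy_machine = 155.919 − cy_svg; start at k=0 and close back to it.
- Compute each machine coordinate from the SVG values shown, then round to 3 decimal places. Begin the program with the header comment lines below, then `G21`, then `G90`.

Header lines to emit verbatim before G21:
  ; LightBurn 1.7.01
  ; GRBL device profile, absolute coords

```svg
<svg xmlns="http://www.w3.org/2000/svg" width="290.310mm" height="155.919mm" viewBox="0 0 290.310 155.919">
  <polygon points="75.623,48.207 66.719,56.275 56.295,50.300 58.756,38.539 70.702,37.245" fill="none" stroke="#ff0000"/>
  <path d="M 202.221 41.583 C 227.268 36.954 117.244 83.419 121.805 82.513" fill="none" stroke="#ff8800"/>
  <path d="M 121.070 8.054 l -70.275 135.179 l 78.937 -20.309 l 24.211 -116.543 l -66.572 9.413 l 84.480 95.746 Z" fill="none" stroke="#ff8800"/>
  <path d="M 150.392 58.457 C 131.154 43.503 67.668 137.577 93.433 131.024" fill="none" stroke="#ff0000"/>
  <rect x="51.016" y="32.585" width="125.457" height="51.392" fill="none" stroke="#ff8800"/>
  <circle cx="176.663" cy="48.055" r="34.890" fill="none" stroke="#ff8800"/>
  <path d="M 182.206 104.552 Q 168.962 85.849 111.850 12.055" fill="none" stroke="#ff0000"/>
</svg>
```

; LightBurn 1.7.01
; GRBL device profile, absolute coords
G21
G90
G00 X75.623 Y107.712
M4 S557
G1 X66.719 Y99.644 F1822
G1 X56.295 Y105.619
G1 X58.756 Y117.380
G1 X70.702 Y118.674
G1 X75.623 Y107.712
M5
G00 X202.221 Y114.336
M4 S240
G1 X203.038 Y111.770 F4251
G1 X183.421 Y101.667
G1 X155.355 Y88.755
G1 X130.821 Y77.759
G1 X121.805 Y73.406
M5
G00 X121.070 Y147.865
M4 S240
G1 X50.795 Y12.686 F4251
G1 X129.732 Y32.995
G1 X153.943 Y149.538
G1 X87.371 Y140.125
G1 X171.851 Y44.379
G1 X121.070 Y147.865
M5
G00 X150.392 Y97.462
M4 S557
G1 X134.607 Y95.028 F1822
G1 X114.611 Y76.491
G1 X96.812 Y51.914
G1 X87.616 Y31.361
G1 X93.433 Y24.895
M5
G00 X51.016 Y123.334
M4 S240
G1 X176.473 Y123.334 F4251
G1 X176.473 Y71.942
G1 X51.016 Y71.942
G1 X51.016 Y123.334
M5
G00 X211.553 Y107.864
M4 S240
G1 X204.890 Y128.372 F4251
G1 X187.445 Y141.046
G1 X165.881 Y141.046
G1 X148.436 Y128.372
G1 X141.773 Y107.864
G1 X148.436 Y87.356
G1 X165.881 Y74.682
G1 X187.445 Y74.682
G1 X204.890 Y87.356
G1 X211.553 Y107.864
M5
G00 X182.206 Y51.367
M4 S557
G1 X175.154 Y61.052 F1822
G1 X164.592 Y75.144
G1 X150.521 Y93.643
G1 X132.940 Y116.550
G1 X111.850 Y143.864
M5

1 u = 1 mm; y_m = 155.919 − y.

[1] `<polygon>` regular polygon, #ff0000→score S557 F1822: (75.623,107.712) → (66.719,99.644) → (56.295,105.619) → (58.756,117.380) → (70.702,118.674) → (75.623,107.712) (closed)

[2] `<path>` cubic bezier, #ff8800→engrave S240 F4251: (202.221,114.336) → (203.038,111.770) → (183.421,101.667) → (155.355,88.755) → (130.821,77.759) → (121.805,73.406)

[3] `<path>` closed polygon, #ff8800→engrave S240 F4251: (121.070,147.865) → (50.795,12.686) → (129.732,32.995) → (153.943,149.538) → (87.371,140.125) → (171.851,44.379) → (121.070,147.865) (closed)

[4] `<path>` cubic bezier, #ff0000→score S557 F1822: (150.392,97.462) → (134.607,95.028) → (114.611,76.491) → (96.812,51.914) → (87.616,31.361) → (93.433,24.895)

[5] `<rect>` rectangle, #ff8800→engrave S240 F4251: (51.016,123.334) → (176.473,123.334) → (176.473,71.942) → (51.016,71.942) → (51.016,123.334) (closed)

[6] `<circle>` circle, #ff8800→engrave S240 F4251: (211.553,107.864) → (204.890,128.372) → (187.445,141.046) → (165.881,141.046) → (148.436,128.372) → (141.773,107.864) → (148.436,87.356) → (165.881,74.682) → (187.445,74.682) → (204.890,87.356) → (211.553,107.864) (closed)

[7] `<path>` quadratic bezier, #ff0000→score S557 F1822: (182.206,51.367) → (175.154,61.052) → (164.592,75.144) → (150.521,93.643) → (132.940,116.550) → (111.850,143.864)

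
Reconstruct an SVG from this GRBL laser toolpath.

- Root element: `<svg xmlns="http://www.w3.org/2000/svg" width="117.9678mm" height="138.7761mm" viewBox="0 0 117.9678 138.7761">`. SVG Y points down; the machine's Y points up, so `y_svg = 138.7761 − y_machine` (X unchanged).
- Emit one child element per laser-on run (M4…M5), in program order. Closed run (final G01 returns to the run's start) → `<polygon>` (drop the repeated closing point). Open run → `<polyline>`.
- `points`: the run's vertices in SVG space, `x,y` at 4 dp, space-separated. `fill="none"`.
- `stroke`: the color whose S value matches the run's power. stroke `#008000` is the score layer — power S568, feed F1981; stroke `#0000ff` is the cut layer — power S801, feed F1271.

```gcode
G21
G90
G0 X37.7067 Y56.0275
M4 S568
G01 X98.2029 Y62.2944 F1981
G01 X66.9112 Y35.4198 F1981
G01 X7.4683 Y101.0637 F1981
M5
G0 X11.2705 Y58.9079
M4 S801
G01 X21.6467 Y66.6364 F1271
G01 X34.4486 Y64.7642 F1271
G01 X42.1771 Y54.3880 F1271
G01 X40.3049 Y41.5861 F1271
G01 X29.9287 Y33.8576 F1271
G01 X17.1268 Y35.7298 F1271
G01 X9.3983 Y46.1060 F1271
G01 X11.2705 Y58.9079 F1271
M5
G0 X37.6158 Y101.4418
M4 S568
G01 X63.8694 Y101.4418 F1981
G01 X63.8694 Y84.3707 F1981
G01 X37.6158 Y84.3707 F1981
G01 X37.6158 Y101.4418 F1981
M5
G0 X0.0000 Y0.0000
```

y_svg = 138.7761 − y_m.

[1] S568→`#008000` (score); open run; points: 37.7067,82.7486 98.2029,76.4817 66.9112,103.3563 7.4683,37.7124

[2] S801→`#0000ff` (cut); closed run; points: 11.2705,79.8682 21.6467,72.1397 34.4486,74.0119 42.1771,84.3881 40.3049,97.1900 29.9287,104.9185 17.1268,103.0463 9.3983,92.6701

[3] S568→`#008000` (score); closed run; points: 37.6158,37.3343 63.8694,37.3343 63.8694,54.4054 37.6158,54.4054

<svg xmlns="http://www.w3.org/2000/svg" width="117.9678mm" height="138.7761mm" viewBox="0 0 117.9678 138.7761">
  <polyline points="37.7067,82.7486 98.2029,76.4817 66.9112,103.3563 7.4683,37.7124" fill="none" stroke="#008000"/>
  <polygon points="11.2705,79.8682 21.6467,72.1397 34.4486,74.0119 42.1771,84.3881 40.3049,97.1900 29.9287,104.9185 17.1268,103.0463 9.3983,92.6701" fill="none" stroke="#0000ff"/>
  <polygon points="37.6158,37.3343 63.8694,37.3343 63.8694,54.4054 37.6158,54.4054" fill="none" stroke="#008000"/>
</svg>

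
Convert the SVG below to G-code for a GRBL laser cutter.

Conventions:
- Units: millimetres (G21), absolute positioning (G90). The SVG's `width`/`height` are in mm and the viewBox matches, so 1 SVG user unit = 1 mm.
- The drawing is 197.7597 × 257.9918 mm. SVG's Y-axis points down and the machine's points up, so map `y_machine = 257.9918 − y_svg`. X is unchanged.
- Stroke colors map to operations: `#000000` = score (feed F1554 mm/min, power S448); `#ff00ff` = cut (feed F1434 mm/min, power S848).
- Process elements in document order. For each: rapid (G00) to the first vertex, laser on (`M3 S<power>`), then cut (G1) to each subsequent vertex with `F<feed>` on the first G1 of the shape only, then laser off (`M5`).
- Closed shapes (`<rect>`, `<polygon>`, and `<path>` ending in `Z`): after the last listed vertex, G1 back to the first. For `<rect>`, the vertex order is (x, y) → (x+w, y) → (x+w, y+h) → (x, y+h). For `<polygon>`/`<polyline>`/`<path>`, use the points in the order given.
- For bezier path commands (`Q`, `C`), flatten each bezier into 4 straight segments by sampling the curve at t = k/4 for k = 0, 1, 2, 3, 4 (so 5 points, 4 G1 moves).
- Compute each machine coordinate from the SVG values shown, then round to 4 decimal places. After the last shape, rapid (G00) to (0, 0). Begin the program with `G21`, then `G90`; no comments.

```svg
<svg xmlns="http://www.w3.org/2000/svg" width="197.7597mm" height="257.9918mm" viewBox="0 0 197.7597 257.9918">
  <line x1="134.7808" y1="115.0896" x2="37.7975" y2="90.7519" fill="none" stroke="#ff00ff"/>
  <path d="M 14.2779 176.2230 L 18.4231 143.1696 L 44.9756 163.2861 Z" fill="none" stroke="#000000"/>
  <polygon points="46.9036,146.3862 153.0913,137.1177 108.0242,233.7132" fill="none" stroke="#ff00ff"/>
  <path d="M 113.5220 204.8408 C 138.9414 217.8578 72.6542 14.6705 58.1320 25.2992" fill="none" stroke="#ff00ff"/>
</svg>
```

G21
G90
G00 X134.7808 Y142.9022
M3 S848
G1 X37.7975 Y167.2399 F1434
M5
G00 X14.2779 Y81.7688
M3 S448
G1 X18.4231 Y114.8222 F1554
G1 X44.9756 Y94.7057
G1 X14.2779 Y81.7688
M5
G00 X46.9036 Y111.6056
M3 S848
G1 X153.0913 Y120.8741 F1434
G1 X108.0242 Y24.2786
G1 X46.9036 Y111.6056
M5
G00 X113.5220 Y53.1510
M3 S848
G1 X117.6333 Y77.2075 F1434
G1 X100.8051 Y142.0262
G1 X76.4878 Y207.2927
G1 X58.1320 Y232.6926
M5
G00 X0.0000 Y0.0000

viewBox `0 0 197.7597 257.9918` with mm width/height → 1 unit = 1 mm. Flip: y_m = 257.9918 − y_svg.

**Shape 1** — `<line>` line segment, stroke `#ff00ff` → cut (S848, F1434). Machine vertices: (134.7808,142.9022) → (37.7975,167.2399). Open path.

**Shape 2** — `<path>` regular polygon, stroke `#000000` → score (S448, F1554). Machine vertices: (14.2779,81.7688) → (18.4231,114.8222) → (44.9756,94.7057) → (14.2779,81.7688). Closed: final G1 returns to the first vertex.

**Shape 3** — `<polygon>` regular polygon, stroke `#ff00ff` → cut (S848, F1434). Machine vertices: (46.9036,111.6056) → (153.0913,120.8741) → (108.0242,24.2786) → (46.9036,111.6056). Closed: final G1 returns to the first vertex.

**Shape 4** — `<path>` cubic bezier, stroke `#ff00ff` → cut (S848, F1434). Control points (SVG): P0=(113.5220,204.8408), P1=(138.9414,217.8578), P2=(72.6542,14.6705), P3=(58.1320,25.2992); sampled at t=k/4. Machine vertices: (113.5220,53.1510) → (117.6333,77.2075) → (100.8051,142.0262) → (76.4878,207.2927) → (58.1320,232.6926). Open path.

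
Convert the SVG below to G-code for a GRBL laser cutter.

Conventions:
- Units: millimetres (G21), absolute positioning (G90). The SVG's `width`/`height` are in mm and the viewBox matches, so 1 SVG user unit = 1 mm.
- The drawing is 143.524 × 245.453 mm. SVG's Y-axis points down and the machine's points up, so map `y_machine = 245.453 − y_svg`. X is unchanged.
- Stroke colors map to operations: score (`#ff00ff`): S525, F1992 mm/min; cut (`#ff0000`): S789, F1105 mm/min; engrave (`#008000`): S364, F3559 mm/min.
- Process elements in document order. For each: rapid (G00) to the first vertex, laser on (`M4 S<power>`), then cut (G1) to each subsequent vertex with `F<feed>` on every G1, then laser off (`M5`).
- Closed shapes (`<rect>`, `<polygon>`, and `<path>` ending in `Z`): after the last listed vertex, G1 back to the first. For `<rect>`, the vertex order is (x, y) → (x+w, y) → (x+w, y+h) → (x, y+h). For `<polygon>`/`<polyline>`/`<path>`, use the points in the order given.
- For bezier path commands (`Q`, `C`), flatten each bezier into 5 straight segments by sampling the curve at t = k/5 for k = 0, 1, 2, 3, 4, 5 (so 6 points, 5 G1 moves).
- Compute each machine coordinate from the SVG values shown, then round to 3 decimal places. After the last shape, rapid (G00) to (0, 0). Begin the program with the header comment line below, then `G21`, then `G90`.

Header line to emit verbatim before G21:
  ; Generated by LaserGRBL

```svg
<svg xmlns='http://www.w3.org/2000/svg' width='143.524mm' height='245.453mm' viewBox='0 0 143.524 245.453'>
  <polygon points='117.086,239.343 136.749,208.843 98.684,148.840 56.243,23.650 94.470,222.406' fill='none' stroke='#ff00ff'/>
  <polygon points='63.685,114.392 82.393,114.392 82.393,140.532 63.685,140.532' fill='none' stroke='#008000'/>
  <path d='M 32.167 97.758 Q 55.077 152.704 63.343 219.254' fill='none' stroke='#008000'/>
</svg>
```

; Generated by LaserGRBL
G21
G90
G00 X117.086 Y6.110
M4 S525
G1 X136.749 Y36.610 F1992
G1 X98.684 Y96.613 F1992
G1 X56.243 Y221.803 F1992
G1 X94.470 Y23.047 F1992
G1 X117.086 Y6.110 F1992
M5
G00 X63.685 Y131.061
M4 S364
G1 X82.393 Y131.061 F3559
G1 X82.393 Y104.921 F3559
G1 X63.685 Y104.921 F3559
G1 X63.685 Y131.061 F3559
M5
G00 X32.167 Y147.695
M4 S364
G1 X40.745 Y125.252 F3559
G1 X48.152 Y101.882 F3559
G1 X54.387 Y77.582 F3559
G1 X59.451 Y52.355 F3559
G1 X63.343 Y26.199 F3559
M5
G00 X0.000 Y0.000

viewBox `0 0 143.524 245.453` with mm width/height → 1 unit = 1 mm. Flip: y_m = 245.453 − y_svg.

**Shape 1** — `<polygon>` closed polygon, stroke `#ff00ff` → score (S525, F1992). Machine vertices: (117.086,6.110) → (136.749,36.610) → (98.684,96.613) → (56.243,221.803) → (94.470,23.047) → (117.086,6.110). Closed: final G1 returns to the first vertex.

**Shape 2** — `<polygon>` rectangle, stroke `#008000` → engrave (S364, F3559). Machine vertices: (63.685,131.061) → (82.393,131.061) → (82.393,104.921) → (63.685,104.921) → (63.685,131.061). Closed: final G1 returns to the first vertex.

**Shape 3** — `<path>` quadratic bezier, stroke `#008000` → engrave (S364, F3559). Control points (SVG): P0=(32.167,97.758), P1=(55.077,152.704), P2=(63.343,219.254); sampled at t=k/5. Machine vertices: (32.167,147.695) → (40.745,125.252) → (48.152,101.882) → (54.387,77.582) → (59.451,52.355) → (63.343,26.199). Open path.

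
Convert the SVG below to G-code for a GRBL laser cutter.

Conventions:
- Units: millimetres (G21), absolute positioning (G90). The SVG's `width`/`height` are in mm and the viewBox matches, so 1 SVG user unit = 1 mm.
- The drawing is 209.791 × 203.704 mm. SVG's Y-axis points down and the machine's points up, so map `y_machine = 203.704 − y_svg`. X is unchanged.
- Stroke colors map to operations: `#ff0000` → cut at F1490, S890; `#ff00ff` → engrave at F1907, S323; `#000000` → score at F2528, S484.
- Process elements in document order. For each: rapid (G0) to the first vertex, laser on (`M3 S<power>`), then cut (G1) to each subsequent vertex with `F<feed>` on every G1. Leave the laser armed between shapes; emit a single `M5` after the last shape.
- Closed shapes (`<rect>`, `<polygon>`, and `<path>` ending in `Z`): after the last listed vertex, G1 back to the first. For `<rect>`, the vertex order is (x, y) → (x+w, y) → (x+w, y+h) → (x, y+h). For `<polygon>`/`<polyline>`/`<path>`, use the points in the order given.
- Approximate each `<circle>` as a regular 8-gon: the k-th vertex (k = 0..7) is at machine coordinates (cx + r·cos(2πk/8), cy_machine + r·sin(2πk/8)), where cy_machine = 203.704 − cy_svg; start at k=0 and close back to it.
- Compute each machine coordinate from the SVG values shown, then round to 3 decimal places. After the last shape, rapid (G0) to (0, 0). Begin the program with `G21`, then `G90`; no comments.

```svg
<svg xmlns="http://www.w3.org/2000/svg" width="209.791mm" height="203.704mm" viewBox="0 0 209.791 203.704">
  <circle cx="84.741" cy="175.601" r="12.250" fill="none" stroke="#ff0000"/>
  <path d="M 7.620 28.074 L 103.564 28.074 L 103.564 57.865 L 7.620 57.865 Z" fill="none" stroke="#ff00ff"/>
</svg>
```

Since the viewBox matches the mm dimensions, user units are millimetres directly. The only transform is the Y-flip y_m = 203.704 − y_svg.

Shape 1 is a circle drawn with `<circle>`. Its stroke #ff0000 means cut at S890, F1490. After flipping Y the toolpath is (96.991,28.103) → (93.403,36.765) → (84.741,40.353) → (76.079,36.765) → (72.491,28.103) → (76.079,19.441) → (84.741,15.853) → (93.403,19.441) → (96.991,28.103), returning to the start.

Shape 2 is a rectangle drawn with `<path>`. Its stroke #ff00ff means engrave at S323, F1907. After flipping Y the toolpath is (7.620,175.630) → (103.564,175.630) → (103.564,145.839) → (7.620,145.839) → (7.620,175.630), returning to the start.

G21
G90
G0 X96.991 Y28.103
M3 S890
G1 X93.403 Y36.765 F1490
G1 X84.741 Y40.353 F1490
G1 X76.079 Y36.765 F1490
G1 X72.491 Y28.103 F1490
G1 X76.079 Y19.441 F1490
G1 X84.741 Y15.853 F1490
G1 X93.403 Y19.441 F1490
G1 X96.991 Y28.103 F1490
G0 X7.620 Y175.630
M3 S323
G1 X103.564 Y175.630 F1907
G1 X103.564 Y145.839 F1907
G1 X7.620 Y145.839 F1907
G1 X7.620 Y175.630 F1907
M5
G0 X0.000 Y0.000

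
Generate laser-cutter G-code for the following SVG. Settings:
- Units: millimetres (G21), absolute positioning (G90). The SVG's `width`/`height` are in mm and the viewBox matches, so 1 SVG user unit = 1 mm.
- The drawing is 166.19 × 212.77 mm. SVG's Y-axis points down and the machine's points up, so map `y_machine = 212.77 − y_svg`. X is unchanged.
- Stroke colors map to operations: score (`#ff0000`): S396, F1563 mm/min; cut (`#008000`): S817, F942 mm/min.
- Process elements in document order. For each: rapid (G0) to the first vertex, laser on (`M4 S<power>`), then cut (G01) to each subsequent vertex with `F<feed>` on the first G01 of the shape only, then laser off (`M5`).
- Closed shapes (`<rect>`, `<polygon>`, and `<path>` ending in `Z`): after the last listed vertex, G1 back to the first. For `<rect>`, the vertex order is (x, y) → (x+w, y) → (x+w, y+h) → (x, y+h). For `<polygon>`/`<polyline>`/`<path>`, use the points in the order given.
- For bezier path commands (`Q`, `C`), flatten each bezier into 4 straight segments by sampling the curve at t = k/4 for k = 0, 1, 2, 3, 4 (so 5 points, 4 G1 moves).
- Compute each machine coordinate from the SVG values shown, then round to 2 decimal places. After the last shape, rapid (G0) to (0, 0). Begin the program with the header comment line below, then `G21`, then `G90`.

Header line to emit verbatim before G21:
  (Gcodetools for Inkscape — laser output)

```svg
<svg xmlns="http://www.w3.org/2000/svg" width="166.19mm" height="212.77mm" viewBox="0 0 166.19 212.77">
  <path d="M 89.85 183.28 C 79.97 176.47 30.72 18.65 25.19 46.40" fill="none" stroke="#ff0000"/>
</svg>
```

1 u = 1 mm; y_m = 212.77 − y.

[1] `<path>` cubic bezier, #ff0000→score S396 F1563: (89.85,29.49) → (76.36,57.65) → (55.89,110.89) → (36.24,157.65) → (25.19,166.37)

(Gcodetools for Inkscape — laser output)
G21
G90
G0 X89.85 Y29.49
M4 S396
G01 X76.36 Y57.65 F1563
G01 X55.89 Y110.89
G01 X36.24 Y157.65
G01 X25.19 Y166.37
M5
G0 X0.00 Y0.00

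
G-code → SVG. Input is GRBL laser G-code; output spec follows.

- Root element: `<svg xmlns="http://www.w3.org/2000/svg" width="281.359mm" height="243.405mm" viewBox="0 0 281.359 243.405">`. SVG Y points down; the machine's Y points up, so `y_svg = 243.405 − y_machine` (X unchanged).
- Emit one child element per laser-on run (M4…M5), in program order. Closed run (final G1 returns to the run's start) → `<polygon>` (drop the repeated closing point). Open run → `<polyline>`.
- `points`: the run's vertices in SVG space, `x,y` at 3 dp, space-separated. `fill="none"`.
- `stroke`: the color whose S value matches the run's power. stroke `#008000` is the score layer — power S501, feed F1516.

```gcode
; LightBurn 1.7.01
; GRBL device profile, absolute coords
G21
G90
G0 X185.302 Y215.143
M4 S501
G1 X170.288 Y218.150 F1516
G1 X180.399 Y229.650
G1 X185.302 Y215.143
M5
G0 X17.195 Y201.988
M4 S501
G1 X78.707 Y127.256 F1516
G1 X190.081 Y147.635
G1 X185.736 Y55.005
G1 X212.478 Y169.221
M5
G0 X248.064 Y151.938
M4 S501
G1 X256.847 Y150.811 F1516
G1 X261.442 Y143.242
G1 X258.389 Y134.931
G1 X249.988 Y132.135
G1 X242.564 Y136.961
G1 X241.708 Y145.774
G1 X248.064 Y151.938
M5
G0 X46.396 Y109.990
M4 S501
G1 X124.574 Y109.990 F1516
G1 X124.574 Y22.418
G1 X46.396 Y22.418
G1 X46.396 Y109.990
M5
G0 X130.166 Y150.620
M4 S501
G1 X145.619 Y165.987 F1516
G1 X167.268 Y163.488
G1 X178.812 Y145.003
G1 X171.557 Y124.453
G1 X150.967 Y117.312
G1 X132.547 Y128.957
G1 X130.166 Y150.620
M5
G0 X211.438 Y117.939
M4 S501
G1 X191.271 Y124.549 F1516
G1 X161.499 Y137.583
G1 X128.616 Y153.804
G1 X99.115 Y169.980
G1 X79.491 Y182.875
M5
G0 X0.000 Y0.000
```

Each laser-on run becomes one SVG element. Flip Y back into SVG space with y_svg = 243.405 − y_machine. Every run uses S501, so all elements get stroke `#008000` (score).

Run 1: The run returns to its start, so emit a `<polygon>` with points (Y-flipped): 185.302,28.262 170.288,25.255 180.399,13.755.

Run 2: The run is open, so emit a `<polyline>` with points (Y-flipped): 17.195,41.417 78.707,116.149 190.081,95.770 185.736,188.400 212.478,74.184.

Run 3: The run returns to its start, so emit a `<polygon>` with points (Y-flipped): 248.064,91.467 256.847,92.594 261.442,100.163 258.389,108.474 249.988,111.270 242.564,106.444 241.708,97.631.

Run 4: The run returns to its start, so emit a `<polygon>` with points (Y-flipped): 46.396,133.415 124.574,133.415 124.574,220.987 46.396,220.987.

Run 5: The run returns to its start, so emit a `<polygon>` with points (Y-flipped): 130.166,92.785 145.619,77.418 167.268,79.917 178.812,98.402 171.557,118.952 150.967,126.093 132.547,114.448.

Run 6: The run is open, so emit a `<polyline>` with points (Y-flipped): 211.438,125.466 191.271,118.856 161.499,105.822 128.616,89.601 99.115,73.425 79.491,60.530.

<svg xmlns="http://www.w3.org/2000/svg" width="281.359mm" height="243.405mm" viewBox="0 0 281.359 243.405">
  <polygon points="185.302,28.262 170.288,25.255 180.399,13.755" fill="none" stroke="#008000"/>
  <polyline points="17.195,41.417 78.707,116.149 190.081,95.770 185.736,188.400 212.478,74.184" fill="none" stroke="#008000"/>
  <polygon points="248.064,91.467 256.847,92.594 261.442,100.163 258.389,108.474 249.988,111.270 242.564,106.444 241.708,97.631" fill="none" stroke="#008000"/>
  <polygon points="46.396,133.415 124.574,133.415 124.574,220.987 46.396,220.987" fill="none" stroke="#008000"/>
  <polygon points="130.166,92.785 145.619,77.418 167.268,79.917 178.812,98.402 171.557,118.952 150.967,126.093 132.547,114.448" fill="none" stroke="#008000"/>
  <polyline points="211.438,125.466 191.271,118.856 161.499,105.822 128.616,89.601 99.115,73.425 79.491,60.530" fill="none" stroke="#008000"/>
</svg>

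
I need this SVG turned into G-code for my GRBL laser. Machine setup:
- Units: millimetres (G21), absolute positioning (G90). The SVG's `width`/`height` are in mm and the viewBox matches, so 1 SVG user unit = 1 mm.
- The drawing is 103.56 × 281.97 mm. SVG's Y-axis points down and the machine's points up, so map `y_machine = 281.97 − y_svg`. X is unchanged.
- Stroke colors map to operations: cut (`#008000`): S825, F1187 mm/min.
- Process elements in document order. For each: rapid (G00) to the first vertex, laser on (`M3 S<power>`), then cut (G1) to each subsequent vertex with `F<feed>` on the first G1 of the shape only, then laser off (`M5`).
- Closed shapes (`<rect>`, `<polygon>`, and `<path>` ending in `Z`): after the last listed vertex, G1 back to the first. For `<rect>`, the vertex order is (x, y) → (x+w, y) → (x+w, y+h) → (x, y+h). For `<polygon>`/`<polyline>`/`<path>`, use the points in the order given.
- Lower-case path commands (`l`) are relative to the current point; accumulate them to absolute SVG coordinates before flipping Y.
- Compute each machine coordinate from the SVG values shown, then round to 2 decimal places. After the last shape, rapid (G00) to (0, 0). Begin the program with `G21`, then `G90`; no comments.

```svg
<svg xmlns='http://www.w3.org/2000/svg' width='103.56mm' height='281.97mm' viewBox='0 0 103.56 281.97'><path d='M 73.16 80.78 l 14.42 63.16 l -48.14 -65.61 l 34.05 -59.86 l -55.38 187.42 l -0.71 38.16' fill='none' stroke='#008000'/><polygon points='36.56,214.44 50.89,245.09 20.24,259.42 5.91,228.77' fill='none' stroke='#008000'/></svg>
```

G21
G90
G00 X73.16 Y201.19
M3 S825
G1 X87.58 Y138.03 F1187
G1 X39.44 Y203.64
G1 X73.49 Y263.50
G1 X18.11 Y76.08
G1 X17.40 Y37.92
M5
G00 X36.56 Y67.53
M3 S825
G1 X50.89 Y36.88 F1187
G1 X20.24 Y22.55
G1 X5.91 Y53.20
G1 X36.56 Y67.53
M5
G00 X0.00 Y0.00

1 u = 1 mm; y_m = 281.97 − y.

[1] `<path>` open polyline, #008000→cut S825 F1187: (73.16,201.19) → (87.58,138.03) → (39.44,203.64) → (73.49,263.50) → (18.11,76.08) → (17.40,37.92)

[2] `<polygon>` regular polygon, #008000→cut S825 F1187: (36.56,67.53) → (50.89,36.88) → (20.24,22.55) → (5.91,53.20) → (36.56,67.53) (closed)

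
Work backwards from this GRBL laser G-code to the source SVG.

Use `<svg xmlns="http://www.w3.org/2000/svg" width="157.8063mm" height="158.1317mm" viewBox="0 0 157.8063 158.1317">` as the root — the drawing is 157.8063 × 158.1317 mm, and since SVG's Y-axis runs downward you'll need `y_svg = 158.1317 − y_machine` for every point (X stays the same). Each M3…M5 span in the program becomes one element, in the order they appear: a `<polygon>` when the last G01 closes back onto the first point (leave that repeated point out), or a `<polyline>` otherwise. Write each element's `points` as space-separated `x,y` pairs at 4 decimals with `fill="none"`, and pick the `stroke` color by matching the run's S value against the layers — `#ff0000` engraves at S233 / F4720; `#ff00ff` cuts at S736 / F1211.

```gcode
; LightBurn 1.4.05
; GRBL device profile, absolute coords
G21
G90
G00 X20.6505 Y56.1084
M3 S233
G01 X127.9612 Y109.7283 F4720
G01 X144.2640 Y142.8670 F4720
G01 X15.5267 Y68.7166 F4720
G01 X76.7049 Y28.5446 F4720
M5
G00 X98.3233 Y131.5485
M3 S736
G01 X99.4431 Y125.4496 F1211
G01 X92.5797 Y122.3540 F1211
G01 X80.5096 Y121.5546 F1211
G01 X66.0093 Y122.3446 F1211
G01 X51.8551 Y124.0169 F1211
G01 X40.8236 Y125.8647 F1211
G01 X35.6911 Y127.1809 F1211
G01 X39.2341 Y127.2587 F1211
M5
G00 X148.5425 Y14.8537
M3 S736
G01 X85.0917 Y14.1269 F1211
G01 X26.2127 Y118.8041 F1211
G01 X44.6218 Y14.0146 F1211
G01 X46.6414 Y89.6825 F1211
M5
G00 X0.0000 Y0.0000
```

<svg xmlns="http://www.w3.org/2000/svg" width="157.8063mm" height="158.1317mm" viewBox="0 0 157.8063 158.1317">
  <polyline points="20.6505,102.0233 127.9612,48.4034 144.2640,15.2647 15.5267,89.4151 76.7049,129.5871" fill="none" stroke="#ff0000"/>
  <polyline points="98.3233,26.5832 99.4431,32.6821 92.5797,35.7777 80.5096,36.5771 66.0093,35.7871 51.8551,34.1148 40.8236,32.2670 35.6911,30.9508 39.2341,30.8730" fill="none" stroke="#ff00ff"/>
  <polyline points="148.5425,143.2780 85.0917,144.0048 26.2127,39.3276 44.6218,144.1171 46.6414,68.4492" fill="none" stroke="#ff00ff"/>
</svg>

y_svg = 158.1317 − y_m.

[1] S233→`#ff0000` (engrave); open run; points: 20.6505,102.0233 127.9612,48.4034 144.2640,15.2647 15.5267,89.4151 76.7049,129.5871

[2] S736→`#ff00ff` (cut); open run; points: 98.3233,26.5832 99.4431,32.6821 92.5797,35.7777 80.5096,36.5771 66.0093,35.7871 51.8551,34.1148 40.8236,32.2670 35.6911,30.9508 39.2341,30.8730

[3] S736→`#ff00ff` (cut); open run; points: 148.5425,143.2780 85.0917,144.0048 26.2127,39.3276 44.6218,144.1171 46.6414,68.4492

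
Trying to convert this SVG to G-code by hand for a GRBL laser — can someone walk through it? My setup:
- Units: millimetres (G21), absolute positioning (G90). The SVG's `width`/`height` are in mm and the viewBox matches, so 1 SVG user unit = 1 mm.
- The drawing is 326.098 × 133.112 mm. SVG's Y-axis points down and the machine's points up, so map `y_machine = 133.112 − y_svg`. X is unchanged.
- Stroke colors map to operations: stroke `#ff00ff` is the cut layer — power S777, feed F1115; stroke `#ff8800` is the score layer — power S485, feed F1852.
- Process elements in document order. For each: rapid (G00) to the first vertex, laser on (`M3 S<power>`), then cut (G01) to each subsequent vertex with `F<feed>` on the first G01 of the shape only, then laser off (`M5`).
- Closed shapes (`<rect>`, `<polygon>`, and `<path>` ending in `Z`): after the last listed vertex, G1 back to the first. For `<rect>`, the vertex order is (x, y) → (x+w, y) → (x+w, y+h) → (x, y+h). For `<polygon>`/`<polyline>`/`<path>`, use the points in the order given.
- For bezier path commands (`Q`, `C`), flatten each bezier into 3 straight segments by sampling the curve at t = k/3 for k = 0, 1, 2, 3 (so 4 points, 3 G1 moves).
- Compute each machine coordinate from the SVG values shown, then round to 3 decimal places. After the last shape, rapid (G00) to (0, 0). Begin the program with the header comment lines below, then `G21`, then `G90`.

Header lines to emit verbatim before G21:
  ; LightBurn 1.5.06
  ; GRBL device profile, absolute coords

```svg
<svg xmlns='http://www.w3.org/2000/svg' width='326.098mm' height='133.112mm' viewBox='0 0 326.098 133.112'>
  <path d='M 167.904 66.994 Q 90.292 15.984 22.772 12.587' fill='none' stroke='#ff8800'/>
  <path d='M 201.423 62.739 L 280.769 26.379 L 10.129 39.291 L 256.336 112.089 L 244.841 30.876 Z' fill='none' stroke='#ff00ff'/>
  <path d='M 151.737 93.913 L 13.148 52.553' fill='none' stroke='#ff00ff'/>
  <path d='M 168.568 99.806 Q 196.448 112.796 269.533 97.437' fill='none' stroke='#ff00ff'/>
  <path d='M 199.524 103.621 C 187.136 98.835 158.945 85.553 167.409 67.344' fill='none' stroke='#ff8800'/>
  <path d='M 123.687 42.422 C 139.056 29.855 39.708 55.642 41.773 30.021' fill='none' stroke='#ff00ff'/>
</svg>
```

Since the viewBox matches the mm dimensions, user units are millimetres directly. The only transform is the Y-flip y_m = 133.112 − y_svg.

Shape 1 is a quadratic bezier drawn with `<path>`. Its stroke #ff8800 means score at S485, F1852. After flipping Y the toolpath is (167.904,66.118) → (117.284,94.834) → (68.907,112.970) → (22.772,120.525).

Shape 2 is a closed polygon drawn with `<path>`. Its stroke #ff00ff means cut at S777, F1115. After flipping Y the toolpath is (201.423,70.373) → (280.769,106.733) → (10.129,93.821) → (256.336,21.023) → (244.841,102.236) → (201.423,70.373), returning to the start.

Shape 3 is a line segment drawn with `<path>`. Its stroke #ff00ff means cut at S777, F1115. After flipping Y the toolpath is (151.737,39.199) → (13.148,80.559).

Shape 4 is a quadratic bezier drawn with `<path>`. Its stroke #ff00ff means cut at S777, F1115. After flipping Y the toolpath is (168.568,33.306) → (192.177,27.796) → (225.832,28.586) → (269.533,35.675).

Shape 5 is a cubic bezier drawn with `<path>`. Its stroke #ff8800 means score at S485, F1852. After flipping Y the toolpath is (199.524,29.491) → (183.811,36.977) → (169.220,49.334) → (167.409,65.768).

Shape 6 is a cubic bezier drawn with `<path>`. Its stroke #ff00ff means cut at S777, F1115. After flipping Y the toolpath is (123.687,90.690) → (108.822,93.797) → (65.508,91.281) → (41.773,103.091).

; LightBurn 1.5.06
; GRBL device profile, absolute coords
G21
G90
G00 X167.904 Y66.118
M3 S485
G01 X117.284 Y94.834 F1852
G01 X68.907 Y112.970
G01 X22.772 Y120.525
M5
G00 X201.423 Y70.373
M3 S777
G01 X280.769 Y106.733 F1115
G01 X10.129 Y93.821
G01 X256.336 Y21.023
G01 X244.841 Y102.236
G01 X201.423 Y70.373
M5
G00 X151.737 Y39.199
M3 S777
G01 X13.148 Y80.559 F1115
M5
G00 X168.568 Y33.306
M3 S777
G01 X192.177 Y27.796 F1115
G01 X225.832 Y28.586
G01 X269.533 Y35.675
M5
G00 X199.524 Y29.491
M3 S485
G01 X183.811 Y36.977 F1852
G01 X169.220 Y49.334
G01 X167.409 Y65.768
M5
G00 X123.687 Y90.690
M3 S777
G01 X108.822 Y93.797 F1115
G01 X65.508 Y91.281
G01 X41.773 Y103.091
M5
G00 X0.000 Y0.000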